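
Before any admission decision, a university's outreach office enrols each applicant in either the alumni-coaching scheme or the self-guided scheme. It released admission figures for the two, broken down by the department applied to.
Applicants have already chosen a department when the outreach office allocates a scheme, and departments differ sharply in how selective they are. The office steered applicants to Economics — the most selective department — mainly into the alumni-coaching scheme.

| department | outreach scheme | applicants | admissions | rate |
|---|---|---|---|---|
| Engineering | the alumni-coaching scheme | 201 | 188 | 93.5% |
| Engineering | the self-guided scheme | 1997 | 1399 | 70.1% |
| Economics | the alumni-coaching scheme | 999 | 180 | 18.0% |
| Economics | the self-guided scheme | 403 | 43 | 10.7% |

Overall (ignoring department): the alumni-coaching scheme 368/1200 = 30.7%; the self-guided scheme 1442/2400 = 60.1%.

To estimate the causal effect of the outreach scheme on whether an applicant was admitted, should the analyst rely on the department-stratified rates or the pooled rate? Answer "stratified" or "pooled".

The stratified and pooled comparisons disagree (the alumni-coaching scheme wins within each department; the self-guided scheme wins overall), so the answer turns on the causal role of department.
Department is set before the outreach scheme has any effect — it is not caused by the outreach scheme — and it independently drives the outcome. That makes it a confounder, so the causal comparison is within department levels.
Within each level — Engineering: 93.5% vs 70.1%; Economics: 18.0% vs 10.7% — the alumni-coaching scheme is higher every time.

stratified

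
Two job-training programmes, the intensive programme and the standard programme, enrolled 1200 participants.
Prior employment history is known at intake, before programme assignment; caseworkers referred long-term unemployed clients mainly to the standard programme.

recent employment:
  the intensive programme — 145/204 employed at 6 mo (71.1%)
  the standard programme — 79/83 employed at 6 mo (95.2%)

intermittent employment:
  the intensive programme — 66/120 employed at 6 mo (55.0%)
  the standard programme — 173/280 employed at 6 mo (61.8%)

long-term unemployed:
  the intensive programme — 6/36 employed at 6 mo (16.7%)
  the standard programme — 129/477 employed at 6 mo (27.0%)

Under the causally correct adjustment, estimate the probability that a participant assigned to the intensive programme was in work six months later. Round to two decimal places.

Within every prior employment history level the standard programme has the higher rate, yet pooled the intensive programme does — Simpson's reversal.
Nothing the programme does changes prior employment history; the imbalance is an allocation artefact. With prior employment history also predicting the outcome, the pooled figure is confounded, and the within-stratum comparison is the causal one.
Standardising the intensive programme to the population prior employment history mix: 0.239·145/204 + 0.333·66/120 + 0.427·6/36 = 0.425.

0.42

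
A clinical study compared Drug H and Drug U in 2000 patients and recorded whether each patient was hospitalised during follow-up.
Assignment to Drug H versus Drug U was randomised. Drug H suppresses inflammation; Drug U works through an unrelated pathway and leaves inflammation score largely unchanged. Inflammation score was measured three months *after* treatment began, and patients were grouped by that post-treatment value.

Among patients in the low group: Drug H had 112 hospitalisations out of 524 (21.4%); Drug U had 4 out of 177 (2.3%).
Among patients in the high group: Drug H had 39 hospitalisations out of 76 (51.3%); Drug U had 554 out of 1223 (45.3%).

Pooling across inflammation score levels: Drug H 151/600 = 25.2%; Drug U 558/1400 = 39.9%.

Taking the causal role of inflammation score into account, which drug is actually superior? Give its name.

The inflammation score-specific comparison favours Drug U throughout, but the pooled figures favour Drug H. The question is whether to condition on inflammation score.
Stratifying would compare drugs among patients the drugs themselves sorted into inflammation score groups — a form of selection on an intermediate. The unconditioned pooled rates give the total causal effect.
Pooled: Drug H 25.2% vs Drug U 39.9%; Drug H is lower overall.

Drug H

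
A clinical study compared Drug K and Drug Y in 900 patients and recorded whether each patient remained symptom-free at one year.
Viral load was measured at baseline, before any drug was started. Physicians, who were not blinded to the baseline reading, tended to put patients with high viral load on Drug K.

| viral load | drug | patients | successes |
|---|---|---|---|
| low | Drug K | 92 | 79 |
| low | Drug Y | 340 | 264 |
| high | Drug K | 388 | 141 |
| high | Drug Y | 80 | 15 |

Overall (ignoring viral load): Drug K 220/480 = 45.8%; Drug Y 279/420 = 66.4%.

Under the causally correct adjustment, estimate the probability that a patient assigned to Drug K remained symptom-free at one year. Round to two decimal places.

Since viral load is a pre-existing factor (not a product of the drug) and it affects the outcome on its own, it is a confounder. The stratified rates, not the pooled rate, identify the causal effect.
Standardising Drug K to the population viral load mix: 0.480·79/92 + 0.520·141/388 = 0.601.

0.60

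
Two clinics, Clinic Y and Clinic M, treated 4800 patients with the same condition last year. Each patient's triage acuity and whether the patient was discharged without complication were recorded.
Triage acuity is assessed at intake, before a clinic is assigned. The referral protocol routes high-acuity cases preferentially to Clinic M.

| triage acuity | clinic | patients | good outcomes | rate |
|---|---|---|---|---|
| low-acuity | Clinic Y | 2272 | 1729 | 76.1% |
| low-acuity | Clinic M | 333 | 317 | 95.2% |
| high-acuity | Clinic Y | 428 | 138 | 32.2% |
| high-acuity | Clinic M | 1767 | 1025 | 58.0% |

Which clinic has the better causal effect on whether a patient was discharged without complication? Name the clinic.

The triage acuity-specific comparison favours Clinic M throughout, but the pooled figures favour Clinic Y. The question is whether to condition on triage acuity.
The imbalance in triage acuity arose from how patients were allocated, not from anything the clinic did; and triage acuity independently affects the outcome. The pooled gap is confounded — condition on triage acuity.
Within each level — low-acuity: 76.1% vs 95.2%; high-acuity: 32.2% vs 58.0% — Clinic M is higher every time.

Clinic M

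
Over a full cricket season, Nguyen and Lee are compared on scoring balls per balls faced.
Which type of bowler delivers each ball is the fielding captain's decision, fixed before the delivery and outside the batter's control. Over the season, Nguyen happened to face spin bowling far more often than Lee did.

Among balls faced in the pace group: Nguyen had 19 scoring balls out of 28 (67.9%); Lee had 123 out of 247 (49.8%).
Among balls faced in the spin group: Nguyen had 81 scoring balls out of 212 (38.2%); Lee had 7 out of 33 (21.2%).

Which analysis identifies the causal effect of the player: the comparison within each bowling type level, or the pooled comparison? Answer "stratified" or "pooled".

stratified

The bowling type-specific comparison favours Nguyen throughout, but the pooled figures favour Lee. The question is whether to condition on bowling type.
Bowling type satisfies the back-door criterion: it is not a descendant of the player, and it blocks the spurious path from player to outcome. Adjusting for it (i.e., using the within-bowling type rates) gives the causal effect.
Within each level — pace: 67.9% vs 49.8%; spin: 38.2% vs 21.2% — Nguyen is higher every time.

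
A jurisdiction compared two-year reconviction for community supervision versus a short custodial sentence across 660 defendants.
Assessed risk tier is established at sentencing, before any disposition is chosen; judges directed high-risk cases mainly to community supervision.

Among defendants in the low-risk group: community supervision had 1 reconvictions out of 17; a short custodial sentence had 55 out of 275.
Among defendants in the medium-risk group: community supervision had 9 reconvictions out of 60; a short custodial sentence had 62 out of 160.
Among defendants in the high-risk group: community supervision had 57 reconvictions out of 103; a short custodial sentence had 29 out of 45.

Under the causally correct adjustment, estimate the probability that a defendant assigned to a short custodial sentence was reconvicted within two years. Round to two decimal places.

community supervision is lower inside every assessed risk tier stratum but a short custodial sentence is lower in aggregate. Whether to stratify depends on how assessed risk tier relates to the disposition.
Assessed risk tier satisfies the back-door criterion: it is not a descendant of the disposition, and it blocks the spurious path from disposition to outcome. Adjusting for it (i.e., using the within-assessed risk tier rates) gives the causal effect.
Standardising a short custodial sentence to the population assessed risk tier mix: 0.442·55/275 + 0.333·62/160 + 0.224·29/45 = 0.362.

0.36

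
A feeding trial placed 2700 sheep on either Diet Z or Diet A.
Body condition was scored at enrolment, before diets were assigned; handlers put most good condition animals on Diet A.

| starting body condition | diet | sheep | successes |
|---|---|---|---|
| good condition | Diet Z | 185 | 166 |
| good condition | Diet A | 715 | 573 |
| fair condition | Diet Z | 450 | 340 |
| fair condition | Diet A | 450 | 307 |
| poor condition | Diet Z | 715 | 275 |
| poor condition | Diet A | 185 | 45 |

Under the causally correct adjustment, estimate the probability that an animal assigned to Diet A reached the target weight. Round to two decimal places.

Diet Z is higher inside every starting body condition stratum but Diet A is higher in aggregate. Whether to stratify depends on how starting body condition relates to the diet.
Starting body condition is set before the diet has any effect — it is not caused by the diet — and it independently drives the outcome. That makes it a confounder, so the causal comparison is within starting body condition levels.
Standardising Diet A to the population starting body condition mix: 0.333·573/715 + 0.333·307/450 + 0.333·45/185 = 0.576.

0.58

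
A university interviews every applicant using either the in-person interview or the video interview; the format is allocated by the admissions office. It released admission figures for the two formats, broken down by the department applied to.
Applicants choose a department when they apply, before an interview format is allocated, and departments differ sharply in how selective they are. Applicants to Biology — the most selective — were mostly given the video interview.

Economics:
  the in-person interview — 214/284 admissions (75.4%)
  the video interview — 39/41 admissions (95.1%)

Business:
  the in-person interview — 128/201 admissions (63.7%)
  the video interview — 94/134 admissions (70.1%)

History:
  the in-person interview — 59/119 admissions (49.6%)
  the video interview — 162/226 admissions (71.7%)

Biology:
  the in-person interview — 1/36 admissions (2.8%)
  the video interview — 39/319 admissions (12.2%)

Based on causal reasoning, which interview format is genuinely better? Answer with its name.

The stratified and pooled comparisons disagree (the video interview wins within each department; the in-person interview wins overall), so the answer turns on the causal role of department.
Since department is a pre-existing factor (not a product of the interview format) and it affects the outcome on its own, it is a confounder. The stratified rates, not the pooled rate, identify the causal effect.
Within each level — Economics: 75.4% vs 95.1%; Business: 63.7% vs 70.1%; History: 49.6% vs 71.7%; Biology: 2.8% vs 12.2% — the video interview is higher every time.

the video interview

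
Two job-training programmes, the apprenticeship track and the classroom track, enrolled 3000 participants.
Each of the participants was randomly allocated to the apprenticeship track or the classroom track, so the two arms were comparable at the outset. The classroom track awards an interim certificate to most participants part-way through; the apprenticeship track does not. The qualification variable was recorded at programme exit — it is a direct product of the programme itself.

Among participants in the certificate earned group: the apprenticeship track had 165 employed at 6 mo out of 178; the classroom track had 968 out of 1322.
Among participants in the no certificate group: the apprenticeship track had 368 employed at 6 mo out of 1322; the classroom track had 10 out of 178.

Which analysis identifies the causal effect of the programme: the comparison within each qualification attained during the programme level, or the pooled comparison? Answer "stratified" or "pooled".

pooled

Qualification attained during the programme here is a post-treatment variable shaped by the programme; conditioning on it would introduce bias rather than remove it. The overall comparison is the causal one.
Pooled: the apprenticeship track 35.5% vs the classroom track 65.2%; the classroom track is higher overall.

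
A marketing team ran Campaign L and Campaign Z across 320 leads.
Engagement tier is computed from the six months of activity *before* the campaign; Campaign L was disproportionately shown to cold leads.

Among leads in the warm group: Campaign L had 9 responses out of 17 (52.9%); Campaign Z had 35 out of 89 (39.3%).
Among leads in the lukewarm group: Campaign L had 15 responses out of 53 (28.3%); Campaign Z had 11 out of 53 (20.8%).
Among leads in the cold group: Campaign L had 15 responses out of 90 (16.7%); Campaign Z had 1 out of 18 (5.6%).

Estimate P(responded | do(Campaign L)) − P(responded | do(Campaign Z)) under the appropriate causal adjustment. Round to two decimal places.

The stratified and pooled comparisons disagree (Campaign L wins within each engagement tier; Campaign Z wins overall), so the answer turns on the causal role of engagement tier.
Engagement tier satisfies the back-door criterion: it is not a descendant of the campaign, and it blocks the spurious path from campaign to outcome. Adjusting for it (i.e., using the within-engagement tier rates) gives the causal effect.
Adjusting over the population distribution of engagement tier: 0.331·(0.529−0.393) + 0.331·(0.283−0.208) + 0.338·(0.167−0.056) = +0.108.

+0.11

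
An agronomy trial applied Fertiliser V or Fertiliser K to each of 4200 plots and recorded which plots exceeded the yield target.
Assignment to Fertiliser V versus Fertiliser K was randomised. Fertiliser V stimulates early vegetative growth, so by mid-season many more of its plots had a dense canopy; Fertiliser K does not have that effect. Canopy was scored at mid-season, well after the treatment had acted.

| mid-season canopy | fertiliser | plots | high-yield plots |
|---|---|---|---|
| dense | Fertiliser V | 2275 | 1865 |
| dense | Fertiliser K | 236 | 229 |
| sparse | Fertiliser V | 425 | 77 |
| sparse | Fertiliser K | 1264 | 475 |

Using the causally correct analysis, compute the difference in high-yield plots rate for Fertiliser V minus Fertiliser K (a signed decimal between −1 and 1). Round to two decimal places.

+0.25

Mid-season canopy lies on the pathway fertiliser → mid-season canopy → outcome, so adjusting for it blocks the indirect effect. For the total causal effect of fertiliser, use the unadjusted pooled rates.
The causal difference is the pooled difference: 0.719 − 0.469 = +0.250.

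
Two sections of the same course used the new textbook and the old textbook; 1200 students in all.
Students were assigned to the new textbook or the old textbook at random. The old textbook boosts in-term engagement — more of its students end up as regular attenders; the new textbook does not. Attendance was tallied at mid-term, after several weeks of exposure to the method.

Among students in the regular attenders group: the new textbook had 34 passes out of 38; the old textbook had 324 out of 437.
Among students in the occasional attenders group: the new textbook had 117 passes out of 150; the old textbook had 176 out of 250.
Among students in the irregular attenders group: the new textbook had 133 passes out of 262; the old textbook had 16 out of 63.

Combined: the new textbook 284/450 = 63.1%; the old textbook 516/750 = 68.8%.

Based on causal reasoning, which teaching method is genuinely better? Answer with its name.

the old textbook

Mid-term attendance here is a post-treatment variable shaped by the teaching method; conditioning on it would introduce bias rather than remove it. The overall comparison is the causal one.
Pooled: the new textbook 63.1% vs the old textbook 68.8%; the old textbook is higher overall.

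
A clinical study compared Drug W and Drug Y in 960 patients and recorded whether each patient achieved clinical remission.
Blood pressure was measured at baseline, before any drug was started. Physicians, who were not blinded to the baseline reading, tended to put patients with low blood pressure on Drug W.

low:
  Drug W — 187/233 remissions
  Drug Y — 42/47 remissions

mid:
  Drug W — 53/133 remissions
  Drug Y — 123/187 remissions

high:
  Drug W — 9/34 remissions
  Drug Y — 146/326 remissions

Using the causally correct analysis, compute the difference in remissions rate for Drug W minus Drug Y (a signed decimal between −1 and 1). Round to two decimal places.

-0.18

Drug Y is higher inside every blood pressure stratum but Drug W is higher in aggregate. Whether to stratify depends on how blood pressure relates to the drug.
Here blood pressure is a common cause — it drives both which drug a case falls under and the outcome. The crude comparison mixes populations; the stratum-specific rates are the causally relevant ones.
Adjusting over the population distribution of blood pressure: 0.292·(0.803−0.894) + 0.333·(0.398−0.658) + 0.375·(0.265−0.448) = -0.182.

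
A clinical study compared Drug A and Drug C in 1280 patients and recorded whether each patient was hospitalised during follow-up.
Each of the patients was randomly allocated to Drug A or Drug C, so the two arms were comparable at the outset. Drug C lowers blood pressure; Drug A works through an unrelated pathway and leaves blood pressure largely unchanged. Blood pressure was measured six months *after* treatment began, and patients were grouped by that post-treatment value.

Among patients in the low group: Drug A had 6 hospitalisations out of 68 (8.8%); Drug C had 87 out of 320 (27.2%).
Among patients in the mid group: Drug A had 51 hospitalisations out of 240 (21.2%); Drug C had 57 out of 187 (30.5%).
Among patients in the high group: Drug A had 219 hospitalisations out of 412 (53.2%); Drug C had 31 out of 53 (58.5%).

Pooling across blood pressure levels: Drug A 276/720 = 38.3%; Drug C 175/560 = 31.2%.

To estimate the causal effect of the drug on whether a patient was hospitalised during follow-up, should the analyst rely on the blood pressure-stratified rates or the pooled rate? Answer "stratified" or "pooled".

pooled

The stratified and pooled comparisons disagree (Drug A wins within each blood pressure; Drug C wins overall), so the answer turns on the causal role of blood pressure.
The distribution of blood pressure is itself part of what the drug does — it is an intermediate outcome. Holding it fixed would remove that part of the effect; the total effect is the pooled difference.
Pooled: Drug A 38.3% vs Drug C 31.2%; Drug C is lower overall.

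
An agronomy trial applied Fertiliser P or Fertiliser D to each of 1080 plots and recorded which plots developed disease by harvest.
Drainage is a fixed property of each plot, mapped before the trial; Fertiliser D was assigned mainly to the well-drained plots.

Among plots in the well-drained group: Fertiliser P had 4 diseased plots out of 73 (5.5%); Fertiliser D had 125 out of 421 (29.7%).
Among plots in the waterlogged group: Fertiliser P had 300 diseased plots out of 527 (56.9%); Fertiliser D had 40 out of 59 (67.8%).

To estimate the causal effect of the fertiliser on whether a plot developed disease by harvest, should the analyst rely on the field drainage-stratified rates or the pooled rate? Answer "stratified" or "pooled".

Field drainage satisfies the back-door criterion: it is not a descendant of the fertiliser, and it blocks the spurious path from fertiliser to outcome. Adjusting for it (i.e., using the within-field drainage rates) gives the causal effect.
Within each level — well-drained: 5.5% vs 29.7%; waterlogged: 56.9% vs 67.8% — Fertiliser P is lower every time.

stratified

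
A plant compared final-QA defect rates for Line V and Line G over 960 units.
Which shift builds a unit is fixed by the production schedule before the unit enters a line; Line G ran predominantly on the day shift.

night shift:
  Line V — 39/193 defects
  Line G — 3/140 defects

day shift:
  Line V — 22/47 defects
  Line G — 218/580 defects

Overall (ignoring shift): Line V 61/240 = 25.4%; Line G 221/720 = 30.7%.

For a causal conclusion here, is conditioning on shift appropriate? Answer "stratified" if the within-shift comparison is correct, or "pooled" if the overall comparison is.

stratified

Shift is set before the line has any effect — it is not caused by the line — and it independently drives the outcome. That makes it a confounder, so the causal comparison is within shift levels.
Within each level — night shift: 20.2% vs 2.1%; day shift: 46.8% vs 37.6% — Line G is lower every time.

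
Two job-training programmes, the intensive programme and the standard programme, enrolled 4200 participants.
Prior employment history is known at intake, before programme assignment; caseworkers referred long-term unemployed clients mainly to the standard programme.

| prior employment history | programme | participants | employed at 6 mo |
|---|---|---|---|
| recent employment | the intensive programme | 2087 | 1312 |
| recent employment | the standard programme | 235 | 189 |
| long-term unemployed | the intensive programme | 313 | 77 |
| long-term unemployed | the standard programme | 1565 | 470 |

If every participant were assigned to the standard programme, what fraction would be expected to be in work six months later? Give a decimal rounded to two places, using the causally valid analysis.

0.58

Nothing the programme does changes prior employment history; the imbalance is an allocation artefact. With prior employment history also predicting the outcome, the pooled figure is confounded, and the within-stratum comparison is the causal one.
Standardising the standard programme to the population prior employment history mix: 0.553·189/235 + 0.447·470/1565 = 0.579.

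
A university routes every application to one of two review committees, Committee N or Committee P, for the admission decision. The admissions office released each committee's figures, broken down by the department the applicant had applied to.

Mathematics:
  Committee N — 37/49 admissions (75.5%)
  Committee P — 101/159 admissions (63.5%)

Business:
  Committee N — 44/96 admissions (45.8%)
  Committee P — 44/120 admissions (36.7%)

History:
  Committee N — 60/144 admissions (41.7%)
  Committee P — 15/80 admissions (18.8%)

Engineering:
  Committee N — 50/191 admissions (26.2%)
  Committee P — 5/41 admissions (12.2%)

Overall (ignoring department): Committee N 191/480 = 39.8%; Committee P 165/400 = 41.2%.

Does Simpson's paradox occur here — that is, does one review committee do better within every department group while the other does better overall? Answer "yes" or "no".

yes

Within each department level (Mathematics 75.5% vs 63.5%; Business 45.8% vs 36.7%; History 41.7% vs 18.8%; Engineering 26.2% vs 12.2%), Committee N has the higher rate every time. Pooled: 39.8% vs 41.2% — Committee P has the higher rate overall. The two comparisons disagree.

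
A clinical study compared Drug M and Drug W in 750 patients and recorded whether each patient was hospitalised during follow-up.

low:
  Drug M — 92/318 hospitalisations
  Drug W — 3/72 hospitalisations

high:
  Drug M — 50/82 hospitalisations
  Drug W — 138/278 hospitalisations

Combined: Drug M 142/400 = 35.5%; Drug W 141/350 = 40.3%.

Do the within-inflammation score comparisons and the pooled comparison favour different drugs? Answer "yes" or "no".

Within each inflammation score level (low 28.9% vs 4.2%; high 61.0% vs 49.6%), Drug W has the lower rate every time. Pooled: 35.5% vs 40.3% — Drug M has the lower rate overall. The two comparisons disagree.

yes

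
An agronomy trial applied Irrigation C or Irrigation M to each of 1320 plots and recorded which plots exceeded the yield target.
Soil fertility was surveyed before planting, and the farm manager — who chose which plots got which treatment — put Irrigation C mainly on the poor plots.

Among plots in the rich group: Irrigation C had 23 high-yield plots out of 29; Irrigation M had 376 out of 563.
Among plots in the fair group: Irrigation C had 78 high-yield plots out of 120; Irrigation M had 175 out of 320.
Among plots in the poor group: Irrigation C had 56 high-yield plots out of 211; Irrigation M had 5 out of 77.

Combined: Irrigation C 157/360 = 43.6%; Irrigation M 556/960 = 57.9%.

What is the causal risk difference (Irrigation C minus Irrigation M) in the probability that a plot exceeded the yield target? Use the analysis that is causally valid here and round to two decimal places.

+0.13

Irrigation C is higher inside every soil fertility stratum but Irrigation M is higher in aggregate. Whether to stratify depends on how soil fertility relates to the irrigation.
The imbalance in soil fertility arose from how plots were allocated, not from anything the irrigation did; and soil fertility independently affects the outcome. The pooled gap is confounded — condition on soil fertility.
Adjusting over the population distribution of soil fertility: 0.448·(0.793−0.668) + 0.333·(0.650−0.547) + 0.218·(0.265−0.065) = +0.134.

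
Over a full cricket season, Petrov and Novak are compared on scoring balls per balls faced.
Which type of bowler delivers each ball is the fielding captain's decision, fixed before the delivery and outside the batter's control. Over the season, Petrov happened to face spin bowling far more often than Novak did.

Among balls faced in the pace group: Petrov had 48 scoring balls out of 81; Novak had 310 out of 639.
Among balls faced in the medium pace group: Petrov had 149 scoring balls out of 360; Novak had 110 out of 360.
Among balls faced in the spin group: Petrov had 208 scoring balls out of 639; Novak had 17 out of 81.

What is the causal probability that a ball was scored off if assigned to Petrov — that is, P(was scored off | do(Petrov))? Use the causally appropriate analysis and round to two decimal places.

Bowling type satisfies the back-door criterion: it is not a descendant of the player, and it blocks the spurious path from player to outcome. Adjusting for it (i.e., using the within-bowling type rates) gives the causal effect.
Standardising Petrov to the population bowling type mix: 0.333·48/81 + 0.333·149/360 + 0.333·208/639 = 0.444.

0.44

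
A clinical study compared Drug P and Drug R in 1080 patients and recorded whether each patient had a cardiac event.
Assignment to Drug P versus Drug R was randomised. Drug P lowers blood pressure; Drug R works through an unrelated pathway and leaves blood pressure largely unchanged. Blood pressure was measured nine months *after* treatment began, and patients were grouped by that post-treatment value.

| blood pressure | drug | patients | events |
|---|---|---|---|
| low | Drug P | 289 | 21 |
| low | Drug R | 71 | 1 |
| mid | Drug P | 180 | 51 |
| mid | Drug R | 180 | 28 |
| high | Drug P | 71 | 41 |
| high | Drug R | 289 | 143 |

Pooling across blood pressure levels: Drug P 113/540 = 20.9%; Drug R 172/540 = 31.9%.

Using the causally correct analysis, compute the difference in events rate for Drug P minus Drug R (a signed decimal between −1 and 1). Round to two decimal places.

Stratifying would compare drugs among patients the drugs themselves sorted into blood pressure groups — a form of selection on an intermediate. The unconditioned pooled rates give the total causal effect.
The causal difference is the pooled difference: 0.209 − 0.319 = -0.109.

-0.11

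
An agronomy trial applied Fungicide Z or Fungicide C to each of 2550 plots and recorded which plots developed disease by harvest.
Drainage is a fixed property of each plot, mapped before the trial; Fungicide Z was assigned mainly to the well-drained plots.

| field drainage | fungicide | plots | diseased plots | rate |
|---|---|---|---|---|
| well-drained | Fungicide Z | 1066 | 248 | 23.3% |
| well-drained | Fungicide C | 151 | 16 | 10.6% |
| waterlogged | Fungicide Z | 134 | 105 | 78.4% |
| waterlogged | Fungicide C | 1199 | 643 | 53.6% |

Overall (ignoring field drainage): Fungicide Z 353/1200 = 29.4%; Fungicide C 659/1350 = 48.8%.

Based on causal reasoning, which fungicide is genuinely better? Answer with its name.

Within every field drainage level Fungicide C has the lower rate, yet pooled Fungicide Z does — Simpson's reversal.
Nothing the fungicide does changes field drainage; the imbalance is an allocation artefact. With field drainage also predicting the outcome, the pooled figure is confounded, and the within-stratum comparison is the causal one.
Within each level — well-drained: 23.3% vs 10.6%; waterlogged: 78.4% vs 53.6% — Fungicide C is lower every time.

Fungicide C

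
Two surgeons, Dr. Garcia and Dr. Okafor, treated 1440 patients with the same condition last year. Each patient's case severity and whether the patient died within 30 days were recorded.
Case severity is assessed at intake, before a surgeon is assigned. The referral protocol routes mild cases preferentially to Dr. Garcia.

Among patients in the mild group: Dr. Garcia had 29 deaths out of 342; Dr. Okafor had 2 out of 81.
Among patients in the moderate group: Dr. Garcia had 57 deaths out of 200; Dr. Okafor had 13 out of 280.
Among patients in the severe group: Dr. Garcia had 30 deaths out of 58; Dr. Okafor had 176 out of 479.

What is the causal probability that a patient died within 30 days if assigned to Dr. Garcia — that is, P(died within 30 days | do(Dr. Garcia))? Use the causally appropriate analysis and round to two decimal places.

Case severity differs across surgeons for reasons unrelated to any effect of the surgeon itself, and it separately predicts the outcome — a classic confounder. We must compare within case severity levels.
Standardising Dr. Garcia to the population case severity mix: 0.294·29/342 + 0.333·57/200 + 0.373·30/58 = 0.313.

0.31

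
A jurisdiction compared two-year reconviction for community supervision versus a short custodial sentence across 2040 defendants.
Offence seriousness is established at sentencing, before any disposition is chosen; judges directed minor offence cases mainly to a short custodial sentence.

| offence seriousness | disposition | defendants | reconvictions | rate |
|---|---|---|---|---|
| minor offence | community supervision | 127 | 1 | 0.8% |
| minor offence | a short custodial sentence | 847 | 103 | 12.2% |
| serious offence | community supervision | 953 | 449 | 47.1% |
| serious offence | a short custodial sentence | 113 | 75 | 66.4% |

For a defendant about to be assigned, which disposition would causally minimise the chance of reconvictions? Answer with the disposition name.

Within every offence seriousness level community supervision has the lower rate, yet pooled a short custodial sentence does — Simpson's reversal.
Since offence seriousness is a pre-existing factor (not a product of the disposition) and it affects the outcome on its own, it is a confounder. The stratified rates, not the pooled rate, identify the causal effect.
Within each level — minor offence: 0.8% vs 12.2%; serious offence: 47.1% vs 66.4% — community supervision is lower every time.

community supervision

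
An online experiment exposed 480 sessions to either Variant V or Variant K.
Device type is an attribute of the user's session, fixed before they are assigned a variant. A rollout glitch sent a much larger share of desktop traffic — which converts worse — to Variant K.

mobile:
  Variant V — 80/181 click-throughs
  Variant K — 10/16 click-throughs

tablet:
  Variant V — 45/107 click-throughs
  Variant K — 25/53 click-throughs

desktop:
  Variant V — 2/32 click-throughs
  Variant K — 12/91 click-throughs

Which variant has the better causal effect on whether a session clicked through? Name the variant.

Variant K is higher inside every device type stratum but Variant V is higher in aggregate. Whether to stratify depends on how device type relates to the variant.
Device type satisfies the back-door criterion: it is not a descendant of the variant, and it blocks the spurious path from variant to outcome. Adjusting for it (i.e., using the within-device type rates) gives the causal effect.
Within each level — mobile: 44.2% vs 62.5%; tablet: 42.1% vs 47.2%; desktop: 6.2% vs 13.2% — Variant K is higher every time.

Variant K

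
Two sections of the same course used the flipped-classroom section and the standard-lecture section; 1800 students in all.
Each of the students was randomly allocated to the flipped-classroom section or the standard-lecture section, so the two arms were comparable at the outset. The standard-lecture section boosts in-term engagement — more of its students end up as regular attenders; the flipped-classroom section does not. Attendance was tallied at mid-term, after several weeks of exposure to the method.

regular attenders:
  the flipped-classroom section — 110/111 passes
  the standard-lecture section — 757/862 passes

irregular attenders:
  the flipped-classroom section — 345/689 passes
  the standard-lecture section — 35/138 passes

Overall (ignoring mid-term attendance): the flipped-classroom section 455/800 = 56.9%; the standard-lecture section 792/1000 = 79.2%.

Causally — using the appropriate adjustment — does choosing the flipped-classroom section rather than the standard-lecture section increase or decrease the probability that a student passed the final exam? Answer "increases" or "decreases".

decreases

The distribution of mid-term attendance is itself part of what the teaching method does — it is an intermediate outcome. Holding it fixed would remove that part of the effect; the total effect is the pooled difference.
Pooled: the flipped-classroom section 56.9% vs the standard-lecture section 79.2%; the standard-lecture section is higher overall.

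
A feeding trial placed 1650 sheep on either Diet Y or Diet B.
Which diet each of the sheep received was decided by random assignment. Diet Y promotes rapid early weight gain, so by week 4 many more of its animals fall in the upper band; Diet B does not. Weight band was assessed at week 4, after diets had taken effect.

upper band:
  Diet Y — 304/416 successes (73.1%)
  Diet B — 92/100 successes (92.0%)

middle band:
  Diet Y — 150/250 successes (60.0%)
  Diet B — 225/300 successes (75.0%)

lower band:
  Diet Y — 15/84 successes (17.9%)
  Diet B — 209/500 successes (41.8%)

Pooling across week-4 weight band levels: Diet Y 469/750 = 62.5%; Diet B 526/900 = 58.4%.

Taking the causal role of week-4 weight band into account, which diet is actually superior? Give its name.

Diet Y

Because the diet influences week-4 weight band, week-4 weight band is a post-treatment mediator, not a confounder. Stratifying on it would bias the estimate; the causal effect is the crude pooled difference.
Pooled: Diet Y 62.5% vs Diet B 58.4%; Diet Y is higher overall.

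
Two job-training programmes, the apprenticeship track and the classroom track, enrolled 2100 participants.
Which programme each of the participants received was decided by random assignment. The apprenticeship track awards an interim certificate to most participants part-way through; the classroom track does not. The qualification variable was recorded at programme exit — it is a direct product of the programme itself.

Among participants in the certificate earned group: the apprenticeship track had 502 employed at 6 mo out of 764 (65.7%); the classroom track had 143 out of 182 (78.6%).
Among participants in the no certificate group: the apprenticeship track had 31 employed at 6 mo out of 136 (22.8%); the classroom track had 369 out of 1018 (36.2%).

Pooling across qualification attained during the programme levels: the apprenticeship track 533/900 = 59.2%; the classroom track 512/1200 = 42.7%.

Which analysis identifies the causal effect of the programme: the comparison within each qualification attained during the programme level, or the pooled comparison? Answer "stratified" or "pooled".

pooled

the classroom track is higher inside every qualification attained during the programme stratum but the apprenticeship track is higher in aggregate. Whether to stratify depends on how qualification attained during the programme relates to the programme.
Because the programme influences qualification attained during the programme, qualification attained during the programme is a post-treatment mediator, not a confounder. Stratifying on it would bias the estimate; the causal effect is the crude pooled difference.
Pooled: the apprenticeship track 59.2% vs the classroom track 42.7%; the apprenticeship track is higher overall.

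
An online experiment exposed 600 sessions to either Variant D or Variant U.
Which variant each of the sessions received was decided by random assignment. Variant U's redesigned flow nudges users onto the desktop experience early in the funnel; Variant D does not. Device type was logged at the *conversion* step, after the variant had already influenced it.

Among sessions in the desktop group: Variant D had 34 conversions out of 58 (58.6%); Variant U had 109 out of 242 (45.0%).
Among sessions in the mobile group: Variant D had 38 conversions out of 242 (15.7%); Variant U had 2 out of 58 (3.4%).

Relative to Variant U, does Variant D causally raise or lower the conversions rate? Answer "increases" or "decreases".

decreases

Within every device type level Variant D has the higher rate, yet pooled Variant U does — Simpson's reversal.
Because the variant influences device type, device type is a post-treatment mediator, not a confounder. Stratifying on it would bias the estimate; the causal effect is the crude pooled difference.
Pooled: Variant D 24.0% vs Variant U 37.0%; Variant U is higher overall.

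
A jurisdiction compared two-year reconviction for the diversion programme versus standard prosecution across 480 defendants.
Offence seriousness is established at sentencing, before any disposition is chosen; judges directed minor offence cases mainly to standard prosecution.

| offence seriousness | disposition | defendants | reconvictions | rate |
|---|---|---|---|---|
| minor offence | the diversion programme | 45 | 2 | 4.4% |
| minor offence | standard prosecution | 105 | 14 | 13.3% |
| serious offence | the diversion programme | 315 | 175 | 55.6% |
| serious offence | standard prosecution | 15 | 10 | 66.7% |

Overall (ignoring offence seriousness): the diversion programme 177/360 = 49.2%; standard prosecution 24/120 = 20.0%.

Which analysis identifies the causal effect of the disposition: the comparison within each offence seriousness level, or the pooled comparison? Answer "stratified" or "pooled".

stratified

The imbalance in offence seriousness arose from how defendants were allocated, not from anything the disposition did; and offence seriousness independently affects the outcome. The pooled gap is confounded — condition on offence seriousness.
Within each level — minor offence: 4.4% vs 13.3%; serious offence: 55.6% vs 66.7% — the diversion programme is lower every time.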